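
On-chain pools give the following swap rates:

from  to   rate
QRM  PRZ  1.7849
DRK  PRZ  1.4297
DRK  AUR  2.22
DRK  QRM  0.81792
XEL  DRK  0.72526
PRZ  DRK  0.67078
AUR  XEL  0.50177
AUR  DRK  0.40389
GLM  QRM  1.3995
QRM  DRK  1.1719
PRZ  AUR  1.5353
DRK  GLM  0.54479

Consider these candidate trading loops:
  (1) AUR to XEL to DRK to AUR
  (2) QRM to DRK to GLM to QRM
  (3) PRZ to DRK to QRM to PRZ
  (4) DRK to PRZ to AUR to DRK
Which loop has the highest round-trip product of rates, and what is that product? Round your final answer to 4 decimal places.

0.9793

(1) 0.50177 × 0.72526 × 2.22 = 0.80789
(2) 1.1719 × 0.54479 × 1.3995 = 0.89350
(3) 0.67078 × 0.81792 × 1.7849 = 0.97928
(4) 1.4297 × 1.5353 × 0.40389 = 0.88655
Highest is cycle (3) at 0.9793 (≤1, no arbitrage).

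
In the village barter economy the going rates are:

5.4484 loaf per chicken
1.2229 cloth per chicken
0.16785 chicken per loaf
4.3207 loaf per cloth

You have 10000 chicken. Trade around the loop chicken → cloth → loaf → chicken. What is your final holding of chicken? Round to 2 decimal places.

8868.83

10000 chicken × 1.2229 = 12229 cloth
12229 cloth × 4.3207 = 52837.8403 loaf
52837.8403 loaf × 0.16785 = 8868.831494355 chicken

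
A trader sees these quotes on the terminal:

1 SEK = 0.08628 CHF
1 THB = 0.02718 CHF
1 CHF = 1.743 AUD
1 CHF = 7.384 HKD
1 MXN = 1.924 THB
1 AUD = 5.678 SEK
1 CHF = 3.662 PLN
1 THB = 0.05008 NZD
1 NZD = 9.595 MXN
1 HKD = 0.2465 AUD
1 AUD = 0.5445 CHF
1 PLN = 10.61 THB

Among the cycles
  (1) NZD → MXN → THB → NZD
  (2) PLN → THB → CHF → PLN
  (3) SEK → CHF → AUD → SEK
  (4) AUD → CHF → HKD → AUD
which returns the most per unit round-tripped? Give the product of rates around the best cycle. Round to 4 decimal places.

1.0560

(1) 9.595 × 1.924 × 0.05008 = 0.92452
(2) 10.61 × 0.02718 × 3.662 = 1.05605
(3) 0.08628 × 1.743 × 5.678 = 0.85389
(4) 0.5445 × 7.384 × 0.2465 = 0.99107
Highest is cycle (2) at 1.0560 (>1, arbitrage).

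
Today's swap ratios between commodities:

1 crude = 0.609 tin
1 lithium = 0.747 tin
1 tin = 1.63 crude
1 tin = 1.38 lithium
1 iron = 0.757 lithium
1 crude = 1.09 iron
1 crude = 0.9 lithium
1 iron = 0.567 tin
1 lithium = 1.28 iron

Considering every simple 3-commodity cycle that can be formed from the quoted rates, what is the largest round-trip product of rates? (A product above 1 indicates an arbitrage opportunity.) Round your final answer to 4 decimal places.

1.0958

crude→lithium→tin→crude: 0.9 × 0.747 × 1.63 = 1.09585
crude→iron→tin→crude: 1.09 × 0.567 × 1.63 = 1.00739
lithium→iron→tin→lithium: 1.28 × 0.567 × 1.38 = 1.00155
Maximum is crude→lithium→tin→crude at 1.0958; arbitrage exists.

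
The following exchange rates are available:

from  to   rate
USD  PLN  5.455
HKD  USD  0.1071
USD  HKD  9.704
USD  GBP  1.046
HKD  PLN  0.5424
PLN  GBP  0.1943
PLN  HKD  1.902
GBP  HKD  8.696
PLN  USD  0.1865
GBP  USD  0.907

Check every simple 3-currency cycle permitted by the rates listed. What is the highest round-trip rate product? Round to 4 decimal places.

USD→PLN→HKD→USD: 5.455 × 1.902 × 0.1071 = 1.11121
USD→HKD→PLN→USD: 9.704 × 0.5424 × 0.1865 = 0.98163
USD→GBP→HKD→USD: 1.046 × 8.696 × 0.1071 = 0.97418
USD→PLN→GBP→USD: 5.455 × 0.1943 × 0.907 = 0.96134
PLN→GBP→HKD→PLN: 0.1943 × 8.696 × 0.5424 = 0.91646
Maximum is USD→PLN→HKD→USD at 1.1112; arbitrage exists.

1.1112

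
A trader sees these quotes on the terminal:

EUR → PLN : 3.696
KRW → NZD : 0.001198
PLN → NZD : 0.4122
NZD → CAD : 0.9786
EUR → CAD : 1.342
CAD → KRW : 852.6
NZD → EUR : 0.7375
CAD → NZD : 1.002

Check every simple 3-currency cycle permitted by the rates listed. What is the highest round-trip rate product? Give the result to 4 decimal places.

1.1236

NZD→EUR→PLN→NZD: 0.7375 × 3.696 × 0.4122 = 1.12357
NZD→CAD→KRW→NZD: 0.9786 × 852.6 × 0.001198 = 0.99956
NZD→EUR→CAD→NZD: 0.7375 × 1.342 × 1.002 = 0.99170
Maximum is NZD→EUR→PLN→NZD at 1.1236; arbitrage exists.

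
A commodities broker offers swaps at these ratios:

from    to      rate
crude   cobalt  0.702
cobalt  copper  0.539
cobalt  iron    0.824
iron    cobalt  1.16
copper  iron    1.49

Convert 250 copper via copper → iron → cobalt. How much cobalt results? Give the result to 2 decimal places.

250 copper × 1.49 = 372.5 iron
372.5 iron × 1.16 = 432.1 cobalt

432.10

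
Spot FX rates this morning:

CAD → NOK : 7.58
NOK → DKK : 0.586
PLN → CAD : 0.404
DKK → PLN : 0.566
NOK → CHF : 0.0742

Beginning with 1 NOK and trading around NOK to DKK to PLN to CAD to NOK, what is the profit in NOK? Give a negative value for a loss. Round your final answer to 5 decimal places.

1 NOK × 0.586 = 0.586 DKK
0.586 DKK × 0.566 = 0.331676 PLN
0.331676 PLN × 0.404 = 0.133997104 CAD
0.133997104 CAD × 7.58 = 1.01569804832 NOK
Net change: 1.01569804832 − 1 = 0.01569804832 NOK

0.01570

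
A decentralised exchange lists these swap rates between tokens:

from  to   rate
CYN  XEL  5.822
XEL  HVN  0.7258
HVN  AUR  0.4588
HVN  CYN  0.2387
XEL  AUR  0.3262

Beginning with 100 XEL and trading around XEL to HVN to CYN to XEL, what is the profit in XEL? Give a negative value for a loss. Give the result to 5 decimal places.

0.86525

100 XEL × 0.7258 = 72.58 HVN
72.58 HVN × 0.2387 = 17.324846 CYN
17.324846 CYN × 5.822 = 100.865253412 XEL
Net change: 100.865253412 − 100 = 0.865253412 XEL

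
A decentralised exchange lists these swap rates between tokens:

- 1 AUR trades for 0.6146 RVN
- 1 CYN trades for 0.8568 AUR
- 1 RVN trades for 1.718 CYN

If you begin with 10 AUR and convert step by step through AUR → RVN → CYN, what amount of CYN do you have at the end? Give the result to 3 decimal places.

10 AUR × 0.6146 = 6.146 RVN
6.146 RVN × 1.718 = 10.558828 CYN

10.559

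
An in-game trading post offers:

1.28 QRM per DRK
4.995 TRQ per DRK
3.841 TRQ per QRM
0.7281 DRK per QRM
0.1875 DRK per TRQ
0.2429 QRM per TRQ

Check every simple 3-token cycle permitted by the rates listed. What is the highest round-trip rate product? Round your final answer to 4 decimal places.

0.9218

QRM→TRQ→DRK→QRM: 3.841 × 0.1875 × 1.28 = 0.92184
QRM→DRK→TRQ→QRM: 0.7281 × 4.995 × 0.2429 = 0.88339
Maximum is QRM→TRQ→DRK→QRM at 0.9218; no arbitrage — every cycle loses value.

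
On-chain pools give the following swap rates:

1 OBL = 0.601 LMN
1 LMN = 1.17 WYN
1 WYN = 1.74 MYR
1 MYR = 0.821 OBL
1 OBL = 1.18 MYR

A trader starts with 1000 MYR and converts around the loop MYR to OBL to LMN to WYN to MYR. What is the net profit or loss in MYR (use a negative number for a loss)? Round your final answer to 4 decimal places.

1000 MYR × 0.821 = 821 OBL
821 OBL × 0.601 = 493.421 LMN
493.421 LMN × 1.17 = 577.30257 WYN
577.30257 WYN × 1.74 = 1004.5064718 MYR
Net change: 1004.5064718 − 1000 = 4.5064718 MYR

4.5065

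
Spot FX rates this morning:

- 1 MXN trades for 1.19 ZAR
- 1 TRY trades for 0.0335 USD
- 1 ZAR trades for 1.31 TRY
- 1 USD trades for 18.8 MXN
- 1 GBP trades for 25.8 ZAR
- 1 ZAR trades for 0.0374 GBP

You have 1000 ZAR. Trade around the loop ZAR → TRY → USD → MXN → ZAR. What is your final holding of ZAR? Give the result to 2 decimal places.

1000 ZAR × 1.31 = 1310 TRY
1310 TRY × 0.0335 = 43.885 USD
43.885 USD × 18.8 = 825.038 MXN
825.038 MXN × 1.19 = 981.79522 ZAR

981.80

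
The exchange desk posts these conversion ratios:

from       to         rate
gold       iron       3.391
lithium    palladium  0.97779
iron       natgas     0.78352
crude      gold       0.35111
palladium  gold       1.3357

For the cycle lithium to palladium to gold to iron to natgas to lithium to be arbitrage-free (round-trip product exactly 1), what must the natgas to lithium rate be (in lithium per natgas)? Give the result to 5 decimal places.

0.28818

Known legs of the cycle: 0.97779 × 1.3357 × 3.391 × 0.78352 = 3.47002332273726096
For no arbitrage the full-cycle product must be 1, so the missing rate is 1 / 3.47002332273726096 ≈ 0.2881825.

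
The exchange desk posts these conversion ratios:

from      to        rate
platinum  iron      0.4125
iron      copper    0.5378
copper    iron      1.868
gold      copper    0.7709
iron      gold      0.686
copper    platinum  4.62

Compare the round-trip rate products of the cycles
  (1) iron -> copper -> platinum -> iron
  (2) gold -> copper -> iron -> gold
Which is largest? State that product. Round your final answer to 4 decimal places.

(1) 0.5378 × 4.62 × 0.4125 = 1.02491
(2) 0.7709 × 1.868 × 0.686 = 0.98787
Highest is cycle (1) at 1.0249 (>1, arbitrage).

1.0249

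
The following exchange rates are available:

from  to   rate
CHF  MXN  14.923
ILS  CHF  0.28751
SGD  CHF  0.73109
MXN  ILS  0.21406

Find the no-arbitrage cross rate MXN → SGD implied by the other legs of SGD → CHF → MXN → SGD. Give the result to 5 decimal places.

Known legs of the cycle: 0.73109 × 14.923 = 10.91005607
For no arbitrage the full-cycle product must be 1, so the missing rate is 1 / 10.91005607 ≈ 0.0916586.

0.09166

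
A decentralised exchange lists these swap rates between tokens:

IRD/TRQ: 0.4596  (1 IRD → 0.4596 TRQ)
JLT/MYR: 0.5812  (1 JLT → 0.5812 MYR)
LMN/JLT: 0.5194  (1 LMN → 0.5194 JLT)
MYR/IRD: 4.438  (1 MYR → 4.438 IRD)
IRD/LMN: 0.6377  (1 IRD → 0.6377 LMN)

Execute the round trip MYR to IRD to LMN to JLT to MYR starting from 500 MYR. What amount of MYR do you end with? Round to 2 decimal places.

500 MYR × 4.438 = 2219 IRD
2219 IRD × 0.6377 = 1415.0563 LMN
1415.0563 LMN × 0.5194 = 734.98024222 JLT
734.98024222 JLT × 0.5812 = 427.170516778264 MYR

427.17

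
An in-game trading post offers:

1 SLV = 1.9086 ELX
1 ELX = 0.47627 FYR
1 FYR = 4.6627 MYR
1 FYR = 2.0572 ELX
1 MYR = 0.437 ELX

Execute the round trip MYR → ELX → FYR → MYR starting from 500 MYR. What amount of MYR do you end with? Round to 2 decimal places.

485.22

500 MYR × 0.437 = 218.5 ELX
218.5 ELX × 0.47627 = 104.064995 FYR
104.064995 FYR × 4.6627 = 485.2238521865 MYR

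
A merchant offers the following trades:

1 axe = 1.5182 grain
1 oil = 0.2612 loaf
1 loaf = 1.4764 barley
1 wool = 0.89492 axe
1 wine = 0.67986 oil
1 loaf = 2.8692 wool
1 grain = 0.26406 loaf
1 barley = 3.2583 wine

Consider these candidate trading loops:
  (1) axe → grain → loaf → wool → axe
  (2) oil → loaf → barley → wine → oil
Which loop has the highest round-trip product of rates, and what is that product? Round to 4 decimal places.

1.0294

(1) 1.5182 × 0.26406 × 2.8692 × 0.89492 = 1.02938
(2) 0.2612 × 1.4764 × 3.2583 × 0.67986 = 0.85426
Highest is cycle (1) at 1.0294 (>1, arbitrage).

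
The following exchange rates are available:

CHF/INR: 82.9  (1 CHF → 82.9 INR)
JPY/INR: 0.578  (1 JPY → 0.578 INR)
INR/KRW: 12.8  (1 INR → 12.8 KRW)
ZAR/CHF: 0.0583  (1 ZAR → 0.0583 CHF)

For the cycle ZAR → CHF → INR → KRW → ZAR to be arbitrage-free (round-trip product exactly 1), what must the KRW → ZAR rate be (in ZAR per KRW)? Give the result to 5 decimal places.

Known legs of the cycle: 0.0583 × 82.9 × 12.8 = 61.863296
For no arbitrage the full-cycle product must be 1, so the missing rate is 1 / 61.863296 ≈ 0.0161647.

0.01616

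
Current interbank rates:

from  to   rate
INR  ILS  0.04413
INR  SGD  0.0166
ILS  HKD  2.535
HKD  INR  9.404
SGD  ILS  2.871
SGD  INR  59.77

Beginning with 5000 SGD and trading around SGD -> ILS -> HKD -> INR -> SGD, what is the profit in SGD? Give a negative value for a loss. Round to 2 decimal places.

5000 SGD × 2.871 = 14355 ILS
14355 ILS × 2.535 = 36389.925 HKD
36389.925 HKD × 9.404 = 342210.8547 INR
342210.8547 INR × 0.0166 = 5680.70018802 SGD
Net change: 5680.70018802 − 5000 = 680.70018802 SGD

680.70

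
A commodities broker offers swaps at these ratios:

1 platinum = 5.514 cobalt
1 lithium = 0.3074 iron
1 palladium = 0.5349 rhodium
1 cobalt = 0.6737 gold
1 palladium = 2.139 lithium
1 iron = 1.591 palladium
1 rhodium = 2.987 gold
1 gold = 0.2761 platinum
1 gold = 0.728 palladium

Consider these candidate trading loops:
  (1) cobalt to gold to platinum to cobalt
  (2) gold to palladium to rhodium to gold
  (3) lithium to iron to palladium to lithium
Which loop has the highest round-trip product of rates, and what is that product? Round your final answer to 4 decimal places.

1.1632

(1) 0.6737 × 0.2761 × 5.514 = 1.02565
(2) 0.728 × 0.5349 × 2.987 = 1.16316
(3) 0.3074 × 1.591 × 2.139 = 1.04613
Highest is cycle (2) at 1.1632 (>1, arbitrage).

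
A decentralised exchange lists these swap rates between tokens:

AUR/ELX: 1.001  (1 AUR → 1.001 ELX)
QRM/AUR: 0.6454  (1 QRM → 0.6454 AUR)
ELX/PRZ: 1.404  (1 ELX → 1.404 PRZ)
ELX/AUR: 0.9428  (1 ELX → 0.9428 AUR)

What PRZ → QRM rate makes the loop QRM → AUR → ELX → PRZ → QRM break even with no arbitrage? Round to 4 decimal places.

1.1025

Known legs of the cycle: 0.6454 × 1.001 × 1.404 = 0.9070477416
For no arbitrage the full-cycle product must be 1, so the missing rate is 1 / 0.9070477416 ≈ 1.102478.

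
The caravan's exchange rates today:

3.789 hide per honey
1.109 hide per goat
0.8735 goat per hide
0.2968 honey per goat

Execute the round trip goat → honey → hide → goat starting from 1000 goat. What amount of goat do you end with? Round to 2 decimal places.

982.32

1000 goat × 0.2968 = 296.8 honey
296.8 honey × 3.789 = 1124.5752 hide
1124.5752 hide × 0.8735 = 982.3164372 goat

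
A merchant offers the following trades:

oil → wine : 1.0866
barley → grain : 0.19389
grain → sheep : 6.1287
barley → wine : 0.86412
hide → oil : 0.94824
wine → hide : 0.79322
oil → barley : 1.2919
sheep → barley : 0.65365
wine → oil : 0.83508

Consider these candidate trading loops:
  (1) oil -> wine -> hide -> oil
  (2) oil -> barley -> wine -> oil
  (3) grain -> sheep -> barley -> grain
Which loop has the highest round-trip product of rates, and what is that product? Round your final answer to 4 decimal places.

0.9322

(1) 1.0866 × 0.79322 × 0.94824 = 0.81730
(2) 1.2919 × 0.86412 × 0.83508 = 0.93225
(3) 6.1287 × 0.65365 × 0.19389 = 0.77673
Highest is cycle (2) at 0.9322 (≤1, no arbitrage).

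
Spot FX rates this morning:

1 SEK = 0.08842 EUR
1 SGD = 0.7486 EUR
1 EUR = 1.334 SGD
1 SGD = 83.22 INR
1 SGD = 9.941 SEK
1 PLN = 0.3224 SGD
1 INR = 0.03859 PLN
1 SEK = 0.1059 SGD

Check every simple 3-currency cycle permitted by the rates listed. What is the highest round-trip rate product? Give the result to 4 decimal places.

SEK→EUR→SGD→SEK: 0.08842 × 1.334 × 9.941 = 1.17256
SGD→INR→PLN→SGD: 83.22 × 0.03859 × 0.3224 = 1.03537
Maximum is SEK→EUR→SGD→SEK at 1.1726; arbitrage exists.

1.1726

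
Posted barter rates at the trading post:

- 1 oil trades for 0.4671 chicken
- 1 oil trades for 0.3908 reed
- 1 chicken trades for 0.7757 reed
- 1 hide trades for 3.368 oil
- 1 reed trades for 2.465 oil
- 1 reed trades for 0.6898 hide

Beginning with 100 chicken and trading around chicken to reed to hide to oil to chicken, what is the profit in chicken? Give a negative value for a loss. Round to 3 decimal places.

100 chicken × 0.7757 = 77.57 reed
77.57 reed × 0.6898 = 53.507786 hide
53.507786 hide × 3.368 = 180.214223248 oil
180.214223248 oil × 0.4671 = 84.1780636791408 chicken
Net change: 84.1780636791408 − 100 = -15.8219363208592 chicken

-15.822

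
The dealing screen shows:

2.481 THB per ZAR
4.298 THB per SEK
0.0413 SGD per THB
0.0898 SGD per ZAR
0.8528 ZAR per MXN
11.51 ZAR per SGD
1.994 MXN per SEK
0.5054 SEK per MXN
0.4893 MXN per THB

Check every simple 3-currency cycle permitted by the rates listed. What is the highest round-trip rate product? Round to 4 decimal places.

1.1794

ZAR→THB→SGD→ZAR: 2.481 × 0.0413 × 11.51 = 1.17938
THB→MXN→SEK→THB: 0.4893 × 0.5054 × 4.298 = 1.06286
ZAR→THB→MXN→ZAR: 2.481 × 0.4893 × 0.8528 = 1.03526
Maximum is ZAR→THB→SGD→ZAR at 1.1794; arbitrage exists.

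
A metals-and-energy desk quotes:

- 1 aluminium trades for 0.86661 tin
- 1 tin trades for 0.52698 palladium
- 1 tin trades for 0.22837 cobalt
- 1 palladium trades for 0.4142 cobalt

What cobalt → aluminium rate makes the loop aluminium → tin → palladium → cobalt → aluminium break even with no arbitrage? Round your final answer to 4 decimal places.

Known legs of the cycle: 0.86661 × 0.52698 × 0.4142 = 0.18915939827676
For no arbitrage the full-cycle product must be 1, so the missing rate is 1 / 0.18915939827676 ≈ 5.286547.

5.2865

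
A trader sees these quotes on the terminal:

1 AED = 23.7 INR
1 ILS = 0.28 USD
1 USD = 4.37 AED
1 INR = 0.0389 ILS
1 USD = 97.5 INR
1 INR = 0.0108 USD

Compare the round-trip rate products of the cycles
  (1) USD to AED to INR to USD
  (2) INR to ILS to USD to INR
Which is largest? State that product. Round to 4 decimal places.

1.1185

(1) 4.37 × 23.7 × 0.0108 = 1.11855
(2) 0.0389 × 0.28 × 97.5 = 1.06197
Highest is cycle (1) at 1.1185 (>1, arbitrage).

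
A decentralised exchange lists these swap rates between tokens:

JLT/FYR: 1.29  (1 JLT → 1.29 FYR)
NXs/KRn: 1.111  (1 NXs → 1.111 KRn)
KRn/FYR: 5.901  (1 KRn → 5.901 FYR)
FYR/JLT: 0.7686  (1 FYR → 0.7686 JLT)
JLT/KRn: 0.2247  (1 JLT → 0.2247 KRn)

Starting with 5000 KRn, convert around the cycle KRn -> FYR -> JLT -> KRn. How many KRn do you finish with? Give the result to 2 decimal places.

5000 KRn × 5.901 = 29505 FYR
29505 FYR × 0.7686 = 22677.543 JLT
22677.543 JLT × 0.2247 = 5095.6439121 KRn

5095.64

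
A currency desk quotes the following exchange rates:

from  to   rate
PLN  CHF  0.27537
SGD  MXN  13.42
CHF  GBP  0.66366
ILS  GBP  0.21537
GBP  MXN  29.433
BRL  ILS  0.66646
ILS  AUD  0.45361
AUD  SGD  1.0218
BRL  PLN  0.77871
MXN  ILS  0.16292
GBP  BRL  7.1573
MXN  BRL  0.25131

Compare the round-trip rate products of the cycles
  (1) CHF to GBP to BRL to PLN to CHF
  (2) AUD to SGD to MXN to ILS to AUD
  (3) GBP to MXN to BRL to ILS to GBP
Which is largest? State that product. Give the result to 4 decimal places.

(1) 0.66366 × 7.1573 × 0.77871 × 0.27537 = 1.01856
(2) 1.0218 × 13.42 × 0.16292 × 0.45361 = 1.01339
(3) 29.433 × 0.25131 × 0.66646 × 0.21537 = 1.06170
Highest is cycle (3) at 1.0617 (>1, arbitrage).

1.0617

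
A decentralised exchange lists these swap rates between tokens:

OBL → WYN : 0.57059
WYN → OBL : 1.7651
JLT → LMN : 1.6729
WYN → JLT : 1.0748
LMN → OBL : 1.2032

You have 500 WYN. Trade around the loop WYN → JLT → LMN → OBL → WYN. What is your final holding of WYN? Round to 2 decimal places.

617.21

500 WYN × 1.0748 = 537.4 JLT
537.4 JLT × 1.6729 = 899.01646 LMN
899.01646 LMN × 1.2032 = 1081.696604672 OBL
1081.696604672 OBL × 0.57059 = 617.20526565979648 WYN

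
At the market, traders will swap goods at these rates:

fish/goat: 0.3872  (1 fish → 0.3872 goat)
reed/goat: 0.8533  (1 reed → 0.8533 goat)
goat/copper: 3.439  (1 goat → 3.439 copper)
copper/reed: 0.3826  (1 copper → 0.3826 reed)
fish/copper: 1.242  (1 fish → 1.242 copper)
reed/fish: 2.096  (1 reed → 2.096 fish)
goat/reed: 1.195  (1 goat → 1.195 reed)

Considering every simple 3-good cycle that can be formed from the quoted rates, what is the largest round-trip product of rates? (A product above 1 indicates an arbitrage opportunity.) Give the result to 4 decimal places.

1.1227

copper→reed→goat→copper: 0.3826 × 0.8533 × 3.439 = 1.12274
fish→copper→reed→fish: 1.242 × 0.3826 × 2.096 = 0.99600
fish→goat→reed→fish: 0.3872 × 1.195 × 2.096 = 0.96983
Maximum is copper→reed→goat→copper at 1.1227; arbitrage exists.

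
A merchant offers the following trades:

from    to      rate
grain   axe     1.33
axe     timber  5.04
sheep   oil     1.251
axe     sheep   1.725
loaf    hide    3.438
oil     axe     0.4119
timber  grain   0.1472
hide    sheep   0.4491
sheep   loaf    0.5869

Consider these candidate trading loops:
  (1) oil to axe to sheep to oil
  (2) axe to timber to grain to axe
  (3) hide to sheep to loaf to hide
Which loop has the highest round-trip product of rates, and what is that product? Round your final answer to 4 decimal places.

(1) 0.4119 × 1.725 × 1.251 = 0.88887
(2) 5.04 × 0.1472 × 1.33 = 0.98671
(3) 0.4491 × 0.5869 × 3.438 = 0.90618
Highest is cycle (2) at 0.9867 (≤1, no arbitrage).

0.9867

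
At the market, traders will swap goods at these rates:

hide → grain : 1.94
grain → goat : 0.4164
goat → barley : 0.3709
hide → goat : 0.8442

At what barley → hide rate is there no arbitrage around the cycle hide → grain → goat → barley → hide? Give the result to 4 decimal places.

Known legs of the cycle: 1.94 × 0.4164 × 0.3709 = 0.2996189544
For no arbitrage the full-cycle product must be 1, so the missing rate is 1 / 0.2996189544 ≈ 3.337573.

3.3376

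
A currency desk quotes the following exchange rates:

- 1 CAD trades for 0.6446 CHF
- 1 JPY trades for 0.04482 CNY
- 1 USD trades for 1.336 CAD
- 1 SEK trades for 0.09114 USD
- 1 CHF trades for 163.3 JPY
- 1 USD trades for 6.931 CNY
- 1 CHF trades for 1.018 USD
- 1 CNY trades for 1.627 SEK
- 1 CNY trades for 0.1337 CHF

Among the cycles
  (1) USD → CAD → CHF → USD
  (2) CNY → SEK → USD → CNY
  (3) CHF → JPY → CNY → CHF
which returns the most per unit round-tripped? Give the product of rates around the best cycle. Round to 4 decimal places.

(1) 1.336 × 0.6446 × 1.018 = 0.87669
(2) 1.627 × 0.09114 × 6.931 = 1.02776
(3) 163.3 × 0.04482 × 0.1337 = 0.97856
Highest is cycle (2) at 1.0278 (>1, arbitrage).

1.0278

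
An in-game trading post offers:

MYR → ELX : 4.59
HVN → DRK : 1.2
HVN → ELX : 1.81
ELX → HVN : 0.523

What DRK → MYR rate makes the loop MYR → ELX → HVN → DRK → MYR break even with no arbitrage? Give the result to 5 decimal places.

Known legs of the cycle: 4.59 × 0.523 × 1.2 = 2.880684
For no arbitrage the full-cycle product must be 1, so the missing rate is 1 / 2.880684 ≈ 0.3471398.

0.34714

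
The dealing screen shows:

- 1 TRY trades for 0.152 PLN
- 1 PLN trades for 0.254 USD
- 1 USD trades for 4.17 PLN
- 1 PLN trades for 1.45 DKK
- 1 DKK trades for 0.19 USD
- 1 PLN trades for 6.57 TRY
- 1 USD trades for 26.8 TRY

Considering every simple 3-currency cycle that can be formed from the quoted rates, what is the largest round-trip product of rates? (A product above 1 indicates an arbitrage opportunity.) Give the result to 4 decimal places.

1.1488

PLN→DKK→USD→PLN: 1.45 × 0.19 × 4.17 = 1.14884
PLN→USD→TRY→PLN: 0.254 × 26.8 × 0.152 = 1.03469
Maximum is PLN→DKK→USD→PLN at 1.1488; arbitrage exists.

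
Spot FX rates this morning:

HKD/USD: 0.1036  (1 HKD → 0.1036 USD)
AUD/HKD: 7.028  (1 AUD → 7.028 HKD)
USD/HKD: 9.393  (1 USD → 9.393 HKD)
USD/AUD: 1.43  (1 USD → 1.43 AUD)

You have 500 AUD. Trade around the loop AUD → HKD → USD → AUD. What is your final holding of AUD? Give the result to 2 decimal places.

500 AUD × 7.028 = 3514 HKD
3514 HKD × 0.1036 = 364.0504 USD
364.0504 USD × 1.43 = 520.592072 AUD

520.59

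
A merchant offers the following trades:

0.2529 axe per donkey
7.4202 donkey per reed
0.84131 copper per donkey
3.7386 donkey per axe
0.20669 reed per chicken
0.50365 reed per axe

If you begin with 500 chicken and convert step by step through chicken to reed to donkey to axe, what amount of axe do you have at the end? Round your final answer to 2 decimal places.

193.93

500 chicken × 0.20669 = 103.345 reed
103.345 reed × 7.4202 = 766.840569 donkey
766.840569 donkey × 0.2529 = 193.9339799001 axe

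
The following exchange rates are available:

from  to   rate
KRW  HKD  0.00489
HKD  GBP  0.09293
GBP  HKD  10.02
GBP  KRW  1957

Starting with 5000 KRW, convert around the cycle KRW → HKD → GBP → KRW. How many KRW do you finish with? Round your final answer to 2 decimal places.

5000 KRW × 0.00489 = 24.45 HKD
24.45 HKD × 0.09293 = 2.2721385 GBP
2.2721385 GBP × 1957 = 4446.5750445 KRW

4446.58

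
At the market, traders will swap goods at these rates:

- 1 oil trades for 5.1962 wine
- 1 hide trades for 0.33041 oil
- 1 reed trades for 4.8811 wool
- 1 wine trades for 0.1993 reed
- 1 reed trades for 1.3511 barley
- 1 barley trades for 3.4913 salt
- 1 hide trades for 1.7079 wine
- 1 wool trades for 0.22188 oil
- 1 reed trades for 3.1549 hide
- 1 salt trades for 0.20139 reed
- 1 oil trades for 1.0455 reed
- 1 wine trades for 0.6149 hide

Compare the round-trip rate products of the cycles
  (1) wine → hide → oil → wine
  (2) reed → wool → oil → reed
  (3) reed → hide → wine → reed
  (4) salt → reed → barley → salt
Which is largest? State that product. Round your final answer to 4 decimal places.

1.1323

(1) 0.6149 × 0.33041 × 5.1962 = 1.05571
(2) 4.8811 × 0.22188 × 1.0455 = 1.13230
(3) 3.1549 × 1.7079 × 0.1993 = 1.07388
(4) 0.20139 × 1.3511 × 3.4913 = 0.94998
Highest is cycle (2) at 1.1323 (>1, arbitrage).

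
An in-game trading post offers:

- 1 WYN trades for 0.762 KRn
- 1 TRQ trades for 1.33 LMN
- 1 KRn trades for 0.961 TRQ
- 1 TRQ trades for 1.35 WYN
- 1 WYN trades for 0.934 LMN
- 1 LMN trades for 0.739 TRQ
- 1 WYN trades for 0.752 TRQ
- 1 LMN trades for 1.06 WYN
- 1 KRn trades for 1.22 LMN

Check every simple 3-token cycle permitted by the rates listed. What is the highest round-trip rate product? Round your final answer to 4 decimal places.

WYN→TRQ→LMN→WYN: 0.752 × 1.33 × 1.06 = 1.06017
WYN→KRn→TRQ→WYN: 0.762 × 0.961 × 1.35 = 0.98858
WYN→KRn→LMN→WYN: 0.762 × 1.22 × 1.06 = 0.98542
WYN→LMN→TRQ→WYN: 0.934 × 0.739 × 1.35 = 0.93181
Maximum is WYN→TRQ→LMN→WYN at 1.0602; arbitrage exists.

1.0602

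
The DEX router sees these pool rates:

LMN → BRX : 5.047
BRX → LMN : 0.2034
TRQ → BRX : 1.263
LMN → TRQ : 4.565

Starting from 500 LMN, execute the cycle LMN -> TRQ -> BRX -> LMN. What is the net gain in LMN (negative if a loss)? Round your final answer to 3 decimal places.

500 LMN × 4.565 = 2282.5 TRQ
2282.5 TRQ × 1.263 = 2882.7975 BRX
2882.7975 BRX × 0.2034 = 586.3610115 LMN
Net change: 586.3610115 − 500 = 86.3610115 LMN

86.361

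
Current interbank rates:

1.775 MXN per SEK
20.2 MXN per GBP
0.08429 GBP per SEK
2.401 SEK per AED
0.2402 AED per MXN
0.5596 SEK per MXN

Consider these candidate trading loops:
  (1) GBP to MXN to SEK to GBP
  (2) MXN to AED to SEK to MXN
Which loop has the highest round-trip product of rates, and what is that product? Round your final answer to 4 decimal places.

1.0237

(1) 20.2 × 0.5596 × 0.08429 = 0.95281
(2) 0.2402 × 2.401 × 1.775 = 1.02368
Highest is cycle (2) at 1.0237 (>1, arbitrage).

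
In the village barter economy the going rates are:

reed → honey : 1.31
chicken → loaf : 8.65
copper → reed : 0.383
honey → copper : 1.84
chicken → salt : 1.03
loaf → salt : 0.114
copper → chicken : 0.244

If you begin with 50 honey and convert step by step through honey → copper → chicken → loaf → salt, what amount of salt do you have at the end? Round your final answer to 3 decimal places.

22.136

50 honey × 1.84 = 92 copper
92 copper × 0.244 = 22.448 chicken
22.448 chicken × 8.65 = 194.1752 loaf
194.1752 loaf × 0.114 = 22.1359728 salt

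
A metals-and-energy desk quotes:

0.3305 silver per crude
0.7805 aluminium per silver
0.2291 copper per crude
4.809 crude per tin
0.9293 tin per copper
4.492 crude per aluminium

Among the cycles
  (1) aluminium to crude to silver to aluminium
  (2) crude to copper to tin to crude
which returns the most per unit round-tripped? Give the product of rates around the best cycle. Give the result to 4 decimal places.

(1) 4.492 × 0.3305 × 0.7805 = 1.15873
(2) 0.2291 × 0.9293 × 4.809 = 1.02385
Highest is cycle (1) at 1.1587 (>1, arbitrage).

1.1587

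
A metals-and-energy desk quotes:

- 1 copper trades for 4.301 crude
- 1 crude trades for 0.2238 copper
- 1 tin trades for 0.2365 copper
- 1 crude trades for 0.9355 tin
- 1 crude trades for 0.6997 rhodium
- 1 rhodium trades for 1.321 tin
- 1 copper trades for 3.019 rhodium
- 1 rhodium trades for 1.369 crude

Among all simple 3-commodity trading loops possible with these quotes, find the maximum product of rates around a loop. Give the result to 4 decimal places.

tin→copper→crude→tin: 0.2365 × 4.301 × 0.9355 = 0.95158
tin→copper→rhodium→tin: 0.2365 × 3.019 × 1.321 = 0.94319
crude→copper→rhodium→crude: 0.2238 × 3.019 × 1.369 = 0.92497
Maximum is tin→copper→crude→tin at 0.9516; no arbitrage — every cycle loses value.

0.9516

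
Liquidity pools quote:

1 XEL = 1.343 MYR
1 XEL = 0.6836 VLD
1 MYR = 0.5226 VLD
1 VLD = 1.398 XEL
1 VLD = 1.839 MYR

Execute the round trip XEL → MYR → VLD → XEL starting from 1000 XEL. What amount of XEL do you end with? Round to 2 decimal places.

1000 XEL × 1.343 = 1343 MYR
1343 MYR × 0.5226 = 701.8518 VLD
701.8518 VLD × 1.398 = 981.1888164 XEL

981.19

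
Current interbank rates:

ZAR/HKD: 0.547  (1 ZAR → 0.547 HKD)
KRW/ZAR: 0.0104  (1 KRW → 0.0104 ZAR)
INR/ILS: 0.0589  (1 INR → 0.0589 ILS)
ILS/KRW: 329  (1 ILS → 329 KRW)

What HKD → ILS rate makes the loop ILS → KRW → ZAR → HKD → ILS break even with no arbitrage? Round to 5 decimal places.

Known legs of the cycle: 329 × 0.0104 × 0.547 = 1.8716152
For no arbitrage the full-cycle product must be 1, so the missing rate is 1 / 1.8716152 ≈ 0.5342979.

0.53430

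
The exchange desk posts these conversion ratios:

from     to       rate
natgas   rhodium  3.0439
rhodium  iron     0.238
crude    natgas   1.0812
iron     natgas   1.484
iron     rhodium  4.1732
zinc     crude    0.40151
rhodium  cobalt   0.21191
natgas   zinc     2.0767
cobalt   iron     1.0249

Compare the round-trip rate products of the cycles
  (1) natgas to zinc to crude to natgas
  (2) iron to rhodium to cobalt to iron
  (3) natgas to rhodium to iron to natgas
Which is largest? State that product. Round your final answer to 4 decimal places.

1.0751

(1) 2.0767 × 0.40151 × 1.0812 = 0.90152
(2) 4.1732 × 0.21191 × 1.0249 = 0.90636
(3) 3.0439 × 0.238 × 1.484 = 1.07508
Highest is cycle (3) at 1.0751 (>1, arbitrage).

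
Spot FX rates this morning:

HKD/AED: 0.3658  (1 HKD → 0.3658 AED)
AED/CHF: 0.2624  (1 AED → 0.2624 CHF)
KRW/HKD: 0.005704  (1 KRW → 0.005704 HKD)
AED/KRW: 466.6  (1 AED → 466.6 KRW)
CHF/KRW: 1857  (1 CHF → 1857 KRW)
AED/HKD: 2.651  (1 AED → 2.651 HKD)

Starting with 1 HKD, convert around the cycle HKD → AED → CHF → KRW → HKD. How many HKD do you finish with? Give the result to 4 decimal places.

1 HKD × 0.3658 = 0.3658 AED
0.3658 AED × 0.2624 = 0.09598592 CHF
0.09598592 CHF × 1857 = 178.24585344 KRW
178.24585344 KRW × 0.005704 = 1.01671434802176 HKD

1.0167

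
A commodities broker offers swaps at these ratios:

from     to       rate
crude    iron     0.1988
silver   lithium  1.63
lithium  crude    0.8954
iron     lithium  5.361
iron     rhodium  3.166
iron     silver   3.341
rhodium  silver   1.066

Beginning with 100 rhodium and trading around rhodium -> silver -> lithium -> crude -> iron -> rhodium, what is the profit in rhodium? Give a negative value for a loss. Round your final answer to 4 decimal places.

-2.0760

100 rhodium × 1.066 = 106.6 silver
106.6 silver × 1.63 = 173.758 lithium
173.758 lithium × 0.8954 = 155.5829132 crude
155.5829132 crude × 0.1988 = 30.92988314416 iron
30.92988314416 iron × 3.166 = 97.92401003441056 rhodium
Net change: 97.92401003441056 − 100 = -2.07598996558944 rhodium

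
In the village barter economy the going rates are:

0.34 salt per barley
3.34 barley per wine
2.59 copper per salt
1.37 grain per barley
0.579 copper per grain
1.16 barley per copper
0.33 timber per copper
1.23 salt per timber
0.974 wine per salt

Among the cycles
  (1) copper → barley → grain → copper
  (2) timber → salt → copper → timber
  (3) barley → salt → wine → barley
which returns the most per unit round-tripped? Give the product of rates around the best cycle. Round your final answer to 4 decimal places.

(1) 1.16 × 1.37 × 0.579 = 0.92015
(2) 1.23 × 2.59 × 0.33 = 1.05128
(3) 0.34 × 0.974 × 3.34 = 1.10607
Highest is cycle (3) at 1.1061 (>1, arbitrage).

1.1061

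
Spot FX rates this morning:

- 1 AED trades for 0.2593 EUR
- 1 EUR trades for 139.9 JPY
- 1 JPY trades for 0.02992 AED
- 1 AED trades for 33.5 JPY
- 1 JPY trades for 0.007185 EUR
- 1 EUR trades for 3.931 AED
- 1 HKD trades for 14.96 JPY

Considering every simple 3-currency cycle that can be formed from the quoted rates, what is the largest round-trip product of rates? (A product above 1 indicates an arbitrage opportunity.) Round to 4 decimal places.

1.0854

AED→EUR→JPY→AED: 0.2593 × 139.9 × 0.02992 = 1.08538
AED→JPY→EUR→AED: 33.5 × 0.007185 × 3.931 = 0.94618
Maximum is AED→EUR→JPY→AED at 1.0854; arbitrage exists.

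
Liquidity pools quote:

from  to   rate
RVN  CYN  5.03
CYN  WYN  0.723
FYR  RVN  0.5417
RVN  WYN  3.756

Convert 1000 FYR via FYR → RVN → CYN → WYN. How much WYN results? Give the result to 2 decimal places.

1000 FYR × 0.5417 = 541.7 RVN
541.7 RVN × 5.03 = 2724.751 CYN
2724.751 CYN × 0.723 = 1969.994973 WYN

1969.99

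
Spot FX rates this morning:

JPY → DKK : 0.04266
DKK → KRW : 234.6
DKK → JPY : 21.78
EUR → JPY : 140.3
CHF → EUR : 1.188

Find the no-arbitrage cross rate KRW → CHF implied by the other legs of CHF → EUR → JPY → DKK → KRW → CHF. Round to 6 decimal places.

0.000599

Known legs of the cycle: 1.188 × 140.3 × 0.04266 × 234.6 = 1668.1034115504
For no arbitrage the full-cycle product must be 1, so the missing rate is 1 / 1668.1034115504 ≈ 0.00059948.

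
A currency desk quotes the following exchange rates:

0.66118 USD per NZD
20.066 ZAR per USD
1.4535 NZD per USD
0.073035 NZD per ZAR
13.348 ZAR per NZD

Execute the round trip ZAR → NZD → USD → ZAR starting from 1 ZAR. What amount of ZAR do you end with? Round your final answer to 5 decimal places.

0.96897

1 ZAR × 0.073035 = 0.073035 NZD
0.073035 NZD × 0.66118 = 0.0482892813 USD
0.0482892813 USD × 20.066 = 0.9689727185658 ZAR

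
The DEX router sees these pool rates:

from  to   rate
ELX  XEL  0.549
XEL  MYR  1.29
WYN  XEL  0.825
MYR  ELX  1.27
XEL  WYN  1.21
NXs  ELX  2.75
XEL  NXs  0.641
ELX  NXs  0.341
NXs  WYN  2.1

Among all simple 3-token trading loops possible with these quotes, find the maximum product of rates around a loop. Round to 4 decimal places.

NXs→WYN→XEL→NXs: 2.1 × 0.825 × 0.641 = 1.11053
NXs→ELX→XEL→NXs: 2.75 × 0.549 × 0.641 = 0.96775
XEL→MYR→ELX→XEL: 1.29 × 1.27 × 0.549 = 0.89943
Maximum is NXs→WYN→XEL→NXs at 1.1105; arbitrage exists.

1.1105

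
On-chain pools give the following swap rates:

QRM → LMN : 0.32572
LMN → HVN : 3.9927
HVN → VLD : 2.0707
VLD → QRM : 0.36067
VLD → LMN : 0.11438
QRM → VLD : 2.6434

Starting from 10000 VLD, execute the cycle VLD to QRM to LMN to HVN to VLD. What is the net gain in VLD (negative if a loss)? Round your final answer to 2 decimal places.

-287.34

10000 VLD × 0.36067 = 3606.7 QRM
3606.7 QRM × 0.32572 = 1174.774324 LMN
1174.774324 LMN × 3.9927 = 4690.5214434348 HVN
4690.5214434348 HVN × 2.0707 = 9712.66275292044036 VLD
Net change: 9712.66275292044036 − 10000 = -287.33724707955964 VLD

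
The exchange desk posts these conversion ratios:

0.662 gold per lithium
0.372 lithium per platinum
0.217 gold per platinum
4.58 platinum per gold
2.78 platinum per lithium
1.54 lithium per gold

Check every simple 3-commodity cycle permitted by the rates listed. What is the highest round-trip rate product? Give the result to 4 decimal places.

lithium→gold→platinum→lithium: 0.662 × 4.58 × 0.372 = 1.12789
lithium→platinum→gold→lithium: 2.78 × 0.217 × 1.54 = 0.92902
Maximum is lithium→gold→platinum→lithium at 1.1279; arbitrage exists.

1.1279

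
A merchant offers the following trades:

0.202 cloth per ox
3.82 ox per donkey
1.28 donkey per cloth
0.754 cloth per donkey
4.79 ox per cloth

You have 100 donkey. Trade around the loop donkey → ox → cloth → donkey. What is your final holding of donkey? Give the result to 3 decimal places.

98.770

100 donkey × 3.82 = 382 ox
382 ox × 0.202 = 77.164 cloth
77.164 cloth × 1.28 = 98.76992 donkey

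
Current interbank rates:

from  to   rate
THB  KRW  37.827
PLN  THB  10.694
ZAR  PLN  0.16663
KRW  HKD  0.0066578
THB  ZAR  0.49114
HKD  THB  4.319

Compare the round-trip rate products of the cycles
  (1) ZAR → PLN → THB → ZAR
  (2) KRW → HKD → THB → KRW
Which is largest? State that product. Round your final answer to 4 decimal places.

(1) 0.16663 × 10.694 × 0.49114 = 0.87518
(2) 0.0066578 × 4.319 × 37.827 = 1.08772
Highest is cycle (2) at 1.0877 (>1, arbitrage).

1.0877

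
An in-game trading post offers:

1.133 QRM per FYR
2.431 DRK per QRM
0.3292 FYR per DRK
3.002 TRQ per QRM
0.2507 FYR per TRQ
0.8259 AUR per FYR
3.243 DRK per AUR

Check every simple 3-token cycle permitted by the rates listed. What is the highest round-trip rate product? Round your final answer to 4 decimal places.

FYR→QRM→DRK→FYR: 1.133 × 2.431 × 0.3292 = 0.90672
FYR→AUR→DRK→FYR: 0.8259 × 3.243 × 0.3292 = 0.88173
FYR→QRM→TRQ→FYR: 1.133 × 3.002 × 0.2507 = 0.85270
Maximum is FYR→QRM→DRK→FYR at 0.9067; no arbitrage — every cycle loses value.

0.9067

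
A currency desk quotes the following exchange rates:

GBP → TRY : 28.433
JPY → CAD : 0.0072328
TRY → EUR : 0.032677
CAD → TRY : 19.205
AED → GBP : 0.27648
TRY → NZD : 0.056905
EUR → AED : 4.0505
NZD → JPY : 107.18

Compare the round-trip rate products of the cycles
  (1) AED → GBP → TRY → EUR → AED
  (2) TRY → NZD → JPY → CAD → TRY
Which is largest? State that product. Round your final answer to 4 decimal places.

(1) 0.27648 × 28.433 × 0.032677 × 4.0505 = 1.04049
(2) 0.056905 × 107.18 × 0.0072328 × 19.205 = 0.84720
Highest is cycle (1) at 1.0405 (>1, arbitrage).

1.0405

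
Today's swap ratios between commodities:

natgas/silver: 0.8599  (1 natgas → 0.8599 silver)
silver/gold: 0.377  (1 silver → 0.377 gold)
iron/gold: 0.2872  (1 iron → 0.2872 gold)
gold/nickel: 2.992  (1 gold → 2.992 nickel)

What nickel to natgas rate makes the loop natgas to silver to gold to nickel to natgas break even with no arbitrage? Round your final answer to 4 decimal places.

Known legs of the cycle: 0.8599 × 0.377 × 2.992 = 0.9699534416
For no arbitrage the full-cycle product must be 1, so the missing rate is 1 / 0.9699534416 ≈ 1.030977.

1.0310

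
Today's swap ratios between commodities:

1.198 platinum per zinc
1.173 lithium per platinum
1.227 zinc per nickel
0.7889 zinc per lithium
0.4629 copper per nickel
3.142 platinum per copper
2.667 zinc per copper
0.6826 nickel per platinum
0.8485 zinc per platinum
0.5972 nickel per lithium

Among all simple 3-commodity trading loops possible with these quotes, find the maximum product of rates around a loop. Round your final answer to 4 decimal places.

lithium→zinc→platinum→lithium: 0.7889 × 1.198 × 1.173 = 1.10860
platinum→nickel→zinc→platinum: 0.6826 × 1.227 × 1.198 = 1.00339
copper→platinum→nickel→copper: 3.142 × 0.6826 × 0.4629 = 0.99280
Maximum is lithium→zinc→platinum→lithium at 1.1086; arbitrage exists.

1.1086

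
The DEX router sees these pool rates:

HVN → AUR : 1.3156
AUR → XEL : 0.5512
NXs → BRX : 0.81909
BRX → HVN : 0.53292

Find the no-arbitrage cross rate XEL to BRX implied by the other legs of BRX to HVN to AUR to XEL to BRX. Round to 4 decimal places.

Known legs of the cycle: 0.53292 × 1.3156 × 0.5512 = 0.3864515850624
For no arbitrage the full-cycle product must be 1, so the missing rate is 1 / 0.3864515850624 ≈ 2.587646.

2.5876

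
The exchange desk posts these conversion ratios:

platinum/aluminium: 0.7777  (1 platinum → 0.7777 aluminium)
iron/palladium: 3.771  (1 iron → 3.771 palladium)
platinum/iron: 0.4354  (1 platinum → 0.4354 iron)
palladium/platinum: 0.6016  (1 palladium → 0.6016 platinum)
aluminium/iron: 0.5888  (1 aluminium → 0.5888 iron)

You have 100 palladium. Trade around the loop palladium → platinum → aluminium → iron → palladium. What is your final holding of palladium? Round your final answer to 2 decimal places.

103.88

100 palladium × 0.6016 = 60.16 platinum
60.16 platinum × 0.7777 = 46.786432 aluminium
46.786432 aluminium × 0.5888 = 27.5478511616 iron
27.5478511616 iron × 3.771 = 103.8829467303936 palladium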